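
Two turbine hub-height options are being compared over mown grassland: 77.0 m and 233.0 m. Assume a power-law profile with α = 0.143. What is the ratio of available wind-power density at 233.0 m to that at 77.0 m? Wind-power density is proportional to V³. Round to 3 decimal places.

1.608

Speed ratio: V_B/V_A = (z_B/z_A)^α = (233.0/77.0)^0.143 = (3.0260)^0.143 = 1.17156
Power-density ratio: P_B/P_A = (V_B/V_A)³ = (1.17156)³ = 1.60802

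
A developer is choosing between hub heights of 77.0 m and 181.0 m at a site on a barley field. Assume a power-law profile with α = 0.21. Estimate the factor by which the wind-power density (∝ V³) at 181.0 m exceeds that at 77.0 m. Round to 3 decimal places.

Speed ratio: V_B/V_A = (z_B/z_A)^α = (181.0/77.0)^0.21 = (2.3506)^0.21 = 1.19660
Power-density ratio: P_B/P_A = (V_B/V_A)³ = (1.19660)³ = 1.71336

1.713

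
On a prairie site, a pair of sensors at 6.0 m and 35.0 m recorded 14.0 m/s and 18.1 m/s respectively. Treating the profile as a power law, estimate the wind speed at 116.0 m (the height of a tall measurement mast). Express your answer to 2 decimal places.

21.55 m/s

First find α: α = ln(V₂/V₁)/ln(z₂/z₁) = ln(18.1/14.0)/ln(35.0/6.0) = 0.25685/1.76359 = 0.1456
Extrapolate from 35.0 m to 116.0 m: V₃ = 18.1 × (116.0/35.0)^0.1456 = 18.1 × 1.1907 = 21.5511 m/s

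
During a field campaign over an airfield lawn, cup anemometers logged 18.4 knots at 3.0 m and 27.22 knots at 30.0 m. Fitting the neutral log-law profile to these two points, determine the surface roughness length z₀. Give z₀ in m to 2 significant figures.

Log law: V(z) ∝ ln(z/z₀). With r = V₁/V₂ = 18.4/27.22 = 0.67597,
r · ln(z₂/z₀) = ln(z₁/z₀) ⇒ ln z₀ = (ln z₁ − r·ln z₂)/(1 − r)
ln z₀ = (1.09861 − 0.67597×3.40120) / 0.32403 = -3.7050
z₀ = exp(-3.7050) = 0.02460 m

z₀ ≈ 0.025 m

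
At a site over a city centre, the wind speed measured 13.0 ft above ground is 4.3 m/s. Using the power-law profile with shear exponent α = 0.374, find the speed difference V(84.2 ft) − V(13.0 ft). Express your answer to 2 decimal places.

Power law: V₂ = V₁ · (z₂/z₁)^α = 4.3 × (6.4769)^0.374 = 8.6481 m/s
ΔV = 8.6481 − 4.3 = 4.3481 m/s

4.35 m/s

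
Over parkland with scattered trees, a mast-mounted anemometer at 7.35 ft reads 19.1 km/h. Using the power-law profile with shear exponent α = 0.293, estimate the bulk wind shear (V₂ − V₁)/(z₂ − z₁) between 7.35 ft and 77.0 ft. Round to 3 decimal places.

Power law: V₂ = V₁ · (z₂/z₁)^α = 19.1 × (10.4762)^0.293 = 38.0148 km/h
ΔV/Δz = (38.0148 − 19.1)/(77.0 − 7.35) = 18.9148/69.6500 = 0.27157 km/h/ft

0.272 km/h/ft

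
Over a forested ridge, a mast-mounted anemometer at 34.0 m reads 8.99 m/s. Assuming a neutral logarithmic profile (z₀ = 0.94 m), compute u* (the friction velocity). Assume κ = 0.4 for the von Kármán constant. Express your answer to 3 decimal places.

Log law: V(z) = (u*/κ) · ln(z/z₀) ⇒ u* = κ · V / ln(z/z₀)
u* = 0.4 × 8.99 / ln(34.0/0.94) = 0.4 × 8.99 / 3.5882
   = 3.5960 / 3.5882 = 1.0022 m/s

u* ≈ 1.002 m/s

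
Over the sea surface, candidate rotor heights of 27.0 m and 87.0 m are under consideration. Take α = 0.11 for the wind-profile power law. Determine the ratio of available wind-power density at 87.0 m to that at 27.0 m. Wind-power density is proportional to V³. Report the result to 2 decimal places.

Speed ratio: V_B/V_A = (z_B/z_A)^α = (87.0/27.0)^0.11 = (3.2222)^0.11 = 1.13736
Power-density ratio: P_B/P_A = (V_B/V_A)³ = (1.13736)³ = 1.47127

1.47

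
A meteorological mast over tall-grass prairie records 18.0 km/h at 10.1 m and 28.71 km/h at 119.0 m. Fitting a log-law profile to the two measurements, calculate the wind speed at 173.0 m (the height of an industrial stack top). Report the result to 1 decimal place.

Log law: V ∝ ln(z/z₀). From the pair, with r = V₁/V₂ = 0.62696,
ln z₀ = (ln z₁ − r·ln z₂)/(1 − r) = (2.3125 − 0.62696×4.7791)/0.37304 = -1.8330 → z₀ = 0.1599 m
V₃ = V₁ · ln(z₃/z₀)/ln(z₁/z₀) = 18.0 × 6.9863/4.1455 = 30.3346 km/h

30.3 km/h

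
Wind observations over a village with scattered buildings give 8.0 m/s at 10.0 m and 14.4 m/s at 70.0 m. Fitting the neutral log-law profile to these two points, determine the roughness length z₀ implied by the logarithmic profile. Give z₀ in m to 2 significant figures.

Log law: V(z) ∝ ln(z/z₀). With r = V₁/V₂ = 8.0/14.4 = 0.55556,
r · ln(z₂/z₀) = ln(z₁/z₀) ⇒ ln z₀ = (ln z₁ − r·ln z₂)/(1 − r)
ln z₀ = (2.30259 − 0.55556×4.24850) / 0.44444 = -0.1298
z₀ = exp(-0.1298) = 0.8783 m

z₀ ≈ 0.88 m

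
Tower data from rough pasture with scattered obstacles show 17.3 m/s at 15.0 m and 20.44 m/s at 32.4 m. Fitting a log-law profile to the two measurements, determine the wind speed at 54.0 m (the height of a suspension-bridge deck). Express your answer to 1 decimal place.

Log law: V ∝ ln(z/z₀). From the pair, with r = V₁/V₂ = 0.84638,
ln z₀ = (ln z₁ − r·ln z₂)/(1 − r) = (2.7081 − 0.84638×3.4782)/0.15362 = -1.5349 → z₀ = 0.2155 m
V₃ = V₁ · ln(z₃/z₀)/ln(z₁/z₀) = 17.3 × 5.5239/4.2430 = 22.5228 m/s

22.5 m/s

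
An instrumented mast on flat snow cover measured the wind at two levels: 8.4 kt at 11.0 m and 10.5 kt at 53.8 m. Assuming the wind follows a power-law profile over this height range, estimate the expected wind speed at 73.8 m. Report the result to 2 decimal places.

First find α: α = ln(V₂/V₁)/ln(z₂/z₁) = ln(10.5/8.4)/ln(53.8/11.0) = 0.22314/1.58738 = 0.1406
Extrapolate from 53.8 m to 73.8 m: V₃ = 10.5 × (73.8/53.8)^0.1406 = 10.5 × 1.0454 = 10.9771 kt

10.98 kt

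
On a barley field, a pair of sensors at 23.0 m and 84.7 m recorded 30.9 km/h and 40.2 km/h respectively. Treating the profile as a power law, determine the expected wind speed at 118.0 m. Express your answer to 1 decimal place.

First find α: α = ln(V₂/V₁)/ln(z₂/z₁) = ln(40.2/30.9)/ln(84.7/23.0) = 0.26311/1.30362 = 0.2018
Extrapolate from 84.7 m to 118.0 m: V₃ = 40.2 × (118.0/84.7)^0.2018 = 40.2 × 1.0692 = 42.9823 km/h

43.0 km/h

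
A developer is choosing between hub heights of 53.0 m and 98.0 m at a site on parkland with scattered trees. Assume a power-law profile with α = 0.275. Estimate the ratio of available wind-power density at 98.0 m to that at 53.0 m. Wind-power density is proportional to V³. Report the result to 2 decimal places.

1.66

Speed ratio: V_B/V_A = (z_B/z_A)^α = (98.0/53.0)^0.275 = (1.8491)^0.275 = 1.18416
Power-density ratio: P_B/P_A = (V_B/V_A)³ = (1.18416)³ = 1.66048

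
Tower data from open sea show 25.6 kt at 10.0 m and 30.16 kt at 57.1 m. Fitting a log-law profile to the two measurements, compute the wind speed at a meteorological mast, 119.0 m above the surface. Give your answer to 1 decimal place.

32.1 kt

Log law: V ∝ ln(z/z₀). From the pair, with r = V₁/V₂ = 0.84881,
ln z₀ = (ln z₁ − r·ln z₂)/(1 − r) = (2.3026 − 0.84881×4.0448)/0.15119 = -7.4783 → z₀ = 0.0005652 m
V₃ = V₁ · ln(z₃/z₀)/ln(z₁/z₀) = 25.6 × 12.2574/9.7809 = 32.0820 kt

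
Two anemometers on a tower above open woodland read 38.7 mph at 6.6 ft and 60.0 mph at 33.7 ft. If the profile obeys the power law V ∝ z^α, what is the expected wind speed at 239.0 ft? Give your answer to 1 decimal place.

101.6 mph

First find α: α = ln(V₂/V₁)/ln(z₂/z₁) = ln(60.0/38.7)/ln(33.7/6.6) = 0.43850/1.63043 = 0.2690
Extrapolate from 33.7 ft to 239.0 ft: V₃ = 60.0 × (239.0/33.7)^0.2690 = 60.0 × 1.6936 = 101.6169 mph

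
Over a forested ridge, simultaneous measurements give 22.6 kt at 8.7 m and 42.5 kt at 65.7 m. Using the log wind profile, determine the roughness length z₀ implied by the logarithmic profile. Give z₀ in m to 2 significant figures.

z₀ ≈ 0.88 m

Log law: V(z) ∝ ln(z/z₀). With r = V₁/V₂ = 22.6/42.5 = 0.53176,
r · ln(z₂/z₀) = ln(z₁/z₀) ⇒ ln z₀ = (ln z₁ − r·ln z₂)/(1 − r)
ln z₀ = (2.16332 − 0.53176×4.18510) / 0.46824 = -0.1328
z₀ = exp(-0.1328) = 0.8757 m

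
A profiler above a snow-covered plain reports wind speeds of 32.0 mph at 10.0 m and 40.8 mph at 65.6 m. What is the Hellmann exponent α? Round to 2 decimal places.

α ≈ 0.13

Power law: V₂/V₁ = (z₂/z₁)^α ⇒ α = ln(V₂/V₁) / ln(z₂/z₁)
α = ln(40.8/32.0) / ln(65.6/10.0) = ln(1.2750) / ln(6.5600)
  = 0.24295 / 1.88099 = 0.12916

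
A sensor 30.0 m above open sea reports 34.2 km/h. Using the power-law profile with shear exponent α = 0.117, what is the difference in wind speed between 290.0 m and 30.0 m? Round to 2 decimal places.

10.40 km/h

Power law: V₂ = V₁ · (z₂/z₁)^α = 34.2 × (9.6667)^0.117 = 44.5968 km/h
ΔV = 44.5968 − 34.2 = 10.3968 km/h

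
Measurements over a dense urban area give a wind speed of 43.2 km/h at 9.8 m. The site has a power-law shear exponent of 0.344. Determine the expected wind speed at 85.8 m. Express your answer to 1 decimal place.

Power-law profile: V₂ = V₁ · (z₂/z₁)^α
V₂ = 43.2 × (85.8/9.8)^0.344 = 43.2 × (8.7551)^0.344
    = 43.2 × 2.1093 = 91.1217 km/h

91.1 km/h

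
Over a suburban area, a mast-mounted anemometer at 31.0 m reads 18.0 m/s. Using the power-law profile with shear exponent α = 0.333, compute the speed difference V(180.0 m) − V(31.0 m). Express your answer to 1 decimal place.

Power law: V₂ = V₁ · (z₂/z₁)^α = 18.0 × (5.8065)^0.333 = 32.3337 m/s
ΔV = 32.3337 − 18.0 = 14.3337 m/s

14.3 m/s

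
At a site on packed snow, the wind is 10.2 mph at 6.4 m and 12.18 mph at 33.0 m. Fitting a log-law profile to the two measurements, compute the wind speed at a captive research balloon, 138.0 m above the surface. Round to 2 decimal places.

13.91 mph

Log law: V ∝ ln(z/z₀). From the pair, with r = V₁/V₂ = 0.83744,
ln z₀ = (ln z₁ − r·ln z₂)/(1 − r) = (1.8563 − 0.83744×3.4965)/0.16256 = -6.5933 → z₀ = 0.001370 m
V₃ = V₁ · ln(z₃/z₀)/ln(z₁/z₀) = 10.2 × 11.5205/8.4496 = 13.9071 mph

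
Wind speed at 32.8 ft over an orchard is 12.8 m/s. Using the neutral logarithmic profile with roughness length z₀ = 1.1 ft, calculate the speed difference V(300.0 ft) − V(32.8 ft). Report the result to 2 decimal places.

Log law: V₂ = V₁ · ln(z₂/z₀)/ln(z₁/z₀) = 12.8 × 5.6085/3.3951 = 21.1446 m/s
ΔV = 21.1446 − 12.8 = 8.3446 m/s

8.34 m/s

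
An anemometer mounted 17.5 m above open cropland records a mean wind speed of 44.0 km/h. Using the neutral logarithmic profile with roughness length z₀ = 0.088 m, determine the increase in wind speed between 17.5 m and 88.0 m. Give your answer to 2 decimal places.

Log law: V₂ = V₁ · ln(z₂/z₀)/ln(z₁/z₀) = 44.0 × 6.9078/5.2926 = 57.4274 km/h
ΔV = 57.4274 − 44.0 = 13.4274 km/h

13.43 km/h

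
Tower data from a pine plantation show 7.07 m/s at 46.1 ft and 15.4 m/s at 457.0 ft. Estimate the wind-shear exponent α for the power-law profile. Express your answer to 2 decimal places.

α ≈ 0.34

Power law: V₂/V₁ = (z₂/z₁)^α ⇒ α = ln(V₂/V₁) / ln(z₂/z₁)
α = ln(15.4/7.07) / ln(457.0/46.1) = ln(2.1782) / ln(9.9132)
  = 0.77851 / 2.29387 = 0.33939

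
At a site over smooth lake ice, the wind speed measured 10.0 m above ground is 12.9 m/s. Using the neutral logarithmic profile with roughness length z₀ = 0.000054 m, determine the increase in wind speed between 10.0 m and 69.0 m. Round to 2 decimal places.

Log law: V₂ = V₁ · ln(z₂/z₀)/ln(z₁/z₀) = 12.9 × 14.0606/12.1291 = 14.9543 m/s
ΔV = 14.9543 − 12.9 = 2.0543 m/s

2.05 m/s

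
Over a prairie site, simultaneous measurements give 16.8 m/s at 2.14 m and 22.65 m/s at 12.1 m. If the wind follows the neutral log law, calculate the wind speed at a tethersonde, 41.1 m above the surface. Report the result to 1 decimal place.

Log law: V ∝ ln(z/z₀). From the pair, with r = V₁/V₂ = 0.74172,
ln z₀ = (ln z₁ − r·ln z₂)/(1 − r) = (0.7608 − 0.74172×2.4932)/0.25828 = -4.2143 → z₀ = 0.01478 m
V₃ = V₁ · ln(z₃/z₀)/ln(z₁/z₀) = 16.8 × 7.9303/4.9751 = 26.7792 m/s

26.8 m/s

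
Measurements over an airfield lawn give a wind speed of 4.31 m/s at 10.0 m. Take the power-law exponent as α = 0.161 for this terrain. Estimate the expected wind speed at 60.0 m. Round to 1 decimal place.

Power-law profile: V₂ = V₁ · (z₂/z₁)^α
V₂ = 4.31 × (60.0/10.0)^0.161 = 4.31 × (6.0000)^0.161
    = 4.31 × 1.3344 = 5.7512 m/s

5.8 m/s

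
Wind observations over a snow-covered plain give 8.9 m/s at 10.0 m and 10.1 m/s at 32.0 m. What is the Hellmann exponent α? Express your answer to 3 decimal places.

Power law: V₂/V₁ = (z₂/z₁)^α ⇒ α = ln(V₂/V₁) / ln(z₂/z₁)
α = ln(10.1/8.9) / ln(32.0/10.0) = ln(1.1348) / ln(3.2000)
  = 0.12648 / 1.16315 = 0.10874

α ≈ 0.109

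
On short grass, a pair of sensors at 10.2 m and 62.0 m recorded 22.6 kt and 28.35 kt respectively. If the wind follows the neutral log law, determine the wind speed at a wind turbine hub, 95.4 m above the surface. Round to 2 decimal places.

Log law: V ∝ ln(z/z₀). From the pair, with r = V₁/V₂ = 0.79718,
ln z₀ = (ln z₁ − r·ln z₂)/(1 − r) = (2.3224 − 0.79718×4.1271)/0.20282 = -4.7711 → z₀ = 0.008471 m
V₃ = V₁ · ln(z₃/z₀)/ln(z₁/z₀) = 22.6 × 9.3291/7.0934 = 29.7230 kt

29.72 kt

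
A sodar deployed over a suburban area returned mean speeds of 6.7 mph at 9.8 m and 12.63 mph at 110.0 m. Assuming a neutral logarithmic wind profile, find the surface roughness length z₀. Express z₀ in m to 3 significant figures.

Log law: V(z) ∝ ln(z/z₀). With r = V₁/V₂ = 6.7/12.63 = 0.53048,
r · ln(z₂/z₀) = ln(z₁/z₀) ⇒ ln z₀ = (ln z₁ − r·ln z₂)/(1 − r)
ln z₀ = (2.28238 − 0.53048×4.70048) / 0.46952 = -0.4497
z₀ = exp(-0.4497) = 0.6378 m

z₀ ≈ 0.638 m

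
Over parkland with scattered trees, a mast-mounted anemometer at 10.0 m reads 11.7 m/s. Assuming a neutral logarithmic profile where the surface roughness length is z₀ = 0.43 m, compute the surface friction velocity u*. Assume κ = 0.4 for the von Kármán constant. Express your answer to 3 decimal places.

u* ≈ 1.487 m/s

Log law: V(z) = (u*/κ) · ln(z/z₀) ⇒ u* = κ · V / ln(z/z₀)
u* = 0.4 × 11.7 / ln(10.0/0.43) = 0.4 × 11.7 / 3.1466
   = 4.6800 / 3.1466 = 1.4873 m/s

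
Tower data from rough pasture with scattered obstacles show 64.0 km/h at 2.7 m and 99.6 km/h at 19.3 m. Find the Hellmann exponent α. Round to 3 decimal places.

Power law: V₂/V₁ = (z₂/z₁)^α ⇒ α = ln(V₂/V₁) / ln(z₂/z₁)
α = ln(99.6/64.0) / ln(19.3/2.7) = ln(1.5562) / ln(7.1481)
  = 0.44228 / 1.96685 = 0.22487

α ≈ 0.225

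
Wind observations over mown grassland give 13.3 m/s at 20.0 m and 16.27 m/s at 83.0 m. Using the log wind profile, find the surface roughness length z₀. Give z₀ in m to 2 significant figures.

z₀ ≈ 0.034 m

Log law: V(z) ∝ ln(z/z₀). With r = V₁/V₂ = 13.3/16.27 = 0.81746,
r · ln(z₂/z₀) = ln(z₁/z₀) ⇒ ln z₀ = (ln z₁ − r·ln z₂)/(1 − r)
ln z₀ = (2.99573 − 0.81746×4.41884) / 0.18254 = -3.3771
z₀ = exp(-3.3771) = 0.03415 m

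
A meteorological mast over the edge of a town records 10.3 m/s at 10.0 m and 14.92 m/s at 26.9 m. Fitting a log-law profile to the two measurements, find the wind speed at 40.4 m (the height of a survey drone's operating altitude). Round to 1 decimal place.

16.8 m/s

Log law: V ∝ ln(z/z₀). From the pair, with r = V₁/V₂ = 0.69035,
ln z₀ = (ln z₁ − r·ln z₂)/(1 − r) = (2.3026 − 0.69035×3.2921)/0.30965 = 0.0965 → z₀ = 1.101 m
V₃ = V₁ · ln(z₃/z₀)/ln(z₁/z₀) = 10.3 × 3.6024/2.2061 = 16.8188 m/s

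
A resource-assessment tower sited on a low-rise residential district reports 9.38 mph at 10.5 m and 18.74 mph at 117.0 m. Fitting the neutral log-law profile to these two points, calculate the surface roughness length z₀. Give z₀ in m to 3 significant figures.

z₀ ≈ 0.937 m

Log law: V(z) ∝ ln(z/z₀). With r = V₁/V₂ = 9.38/18.74 = 0.50053,
r · ln(z₂/z₀) = ln(z₁/z₀) ⇒ ln z₀ = (ln z₁ − r·ln z₂)/(1 − r)
ln z₀ = (2.35138 − 0.50053×4.76217) / 0.49947 = -0.0646
z₀ = exp(-0.0646) = 0.9375 m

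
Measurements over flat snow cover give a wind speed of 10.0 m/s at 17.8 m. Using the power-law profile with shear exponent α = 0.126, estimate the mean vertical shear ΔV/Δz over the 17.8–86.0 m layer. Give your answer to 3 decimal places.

Power law: V₂ = V₁ · (z₂/z₁)^α = 10.0 × (4.8315)^0.126 = 12.1953 m/s
ΔV/Δz = (12.1953 − 10.0)/(86.0 − 17.8) = 2.1953/68.2000 = 0.03219 m/s/m

0.032 m/s/m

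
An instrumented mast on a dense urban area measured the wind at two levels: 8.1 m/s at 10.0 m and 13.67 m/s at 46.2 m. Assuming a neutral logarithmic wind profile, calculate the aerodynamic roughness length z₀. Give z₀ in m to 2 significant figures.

Log law: V(z) ∝ ln(z/z₀). With r = V₁/V₂ = 8.1/13.67 = 0.59254,
r · ln(z₂/z₀) = ln(z₁/z₀) ⇒ ln z₀ = (ln z₁ − r·ln z₂)/(1 − r)
ln z₀ = (2.30259 − 0.59254×3.83298) / 0.40746 = 0.0771
z₀ = exp(0.0771) = 1.080 m

z₀ ≈ 1.1 m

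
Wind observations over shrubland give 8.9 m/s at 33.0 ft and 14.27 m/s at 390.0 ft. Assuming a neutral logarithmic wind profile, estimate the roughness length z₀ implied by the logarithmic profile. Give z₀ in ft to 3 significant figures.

Log law: V(z) ∝ ln(z/z₀). With r = V₁/V₂ = 8.9/14.27 = 0.62369,
r · ln(z₂/z₀) = ln(z₁/z₀) ⇒ ln z₀ = (ln z₁ − r·ln z₂)/(1 − r)
ln z₀ = (3.49651 − 0.62369×5.96615) / 0.37631 = -0.5966
z₀ = exp(-0.5966) = 0.5507 ft

z₀ ≈ 0.551 ft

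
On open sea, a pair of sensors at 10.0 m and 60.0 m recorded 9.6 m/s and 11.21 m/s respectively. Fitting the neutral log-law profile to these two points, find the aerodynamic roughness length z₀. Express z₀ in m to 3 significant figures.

z₀ ≈ 0.000229 m

Log law: V(z) ∝ ln(z/z₀). With r = V₁/V₂ = 9.6/11.21 = 0.85638,
r · ln(z₂/z₀) = ln(z₁/z₀) ⇒ ln z₀ = (ln z₁ − r·ln z₂)/(1 − r)
ln z₀ = (2.30259 − 0.85638×4.09434) / 0.14362 = -8.3812
z₀ = exp(-8.3812) = 0.0002291 m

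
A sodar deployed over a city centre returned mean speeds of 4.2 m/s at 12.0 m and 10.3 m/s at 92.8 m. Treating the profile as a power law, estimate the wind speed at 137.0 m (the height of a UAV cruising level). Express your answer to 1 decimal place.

First find α: α = ln(V₂/V₁)/ln(z₂/z₁) = ln(10.3/4.2)/ln(92.8/12.0) = 0.89706/2.04554 = 0.4385
Extrapolate from 92.8 m to 137.0 m: V₃ = 10.3 × (137.0/92.8)^0.4385 = 10.3 × 1.1863 = 12.2188 m/s

12.2 m/s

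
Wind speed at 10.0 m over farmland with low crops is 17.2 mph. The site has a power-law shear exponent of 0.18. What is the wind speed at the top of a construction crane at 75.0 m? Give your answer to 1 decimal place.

Power-law profile: V₂ = V₁ · (z₂/z₁)^α
V₂ = 17.2 × (75.0/10.0)^0.18 = 17.2 × (7.5000)^0.18
    = 17.2 × 1.4372 = 24.7195 mph

24.7 mph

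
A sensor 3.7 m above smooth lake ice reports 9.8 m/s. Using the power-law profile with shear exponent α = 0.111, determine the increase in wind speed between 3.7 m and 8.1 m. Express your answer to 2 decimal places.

0.89 m/s

Power law: V₂ = V₁ · (z₂/z₁)^α = 9.8 × (2.1892)^0.111 = 10.6905 m/s
ΔV = 10.6905 − 9.8 = 0.8905 m/s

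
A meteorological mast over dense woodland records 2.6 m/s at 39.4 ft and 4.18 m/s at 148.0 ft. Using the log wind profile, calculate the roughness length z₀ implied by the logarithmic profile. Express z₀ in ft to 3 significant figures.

z₀ ≈ 4.46 ft

Log law: V(z) ∝ ln(z/z₀). With r = V₁/V₂ = 2.6/4.18 = 0.62201,
r · ln(z₂/z₀) = ln(z₁/z₀) ⇒ ln z₀ = (ln z₁ − r·ln z₂)/(1 − r)
ln z₀ = (3.67377 − 0.62201×4.99721) / 0.37799 = 1.4959
z₀ = exp(1.4959) = 4.464 ft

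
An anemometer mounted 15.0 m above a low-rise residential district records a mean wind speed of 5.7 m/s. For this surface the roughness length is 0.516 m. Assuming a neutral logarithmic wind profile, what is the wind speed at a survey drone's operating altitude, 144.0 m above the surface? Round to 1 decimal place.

9.5 m/s

Log law: V(z) ∝ ln(z/z₀), so V₂/V₁ = ln(z₂/z₀) / ln(z₁/z₀).
ln(144.0/0.516) = 5.6315, ln(15.0/0.516) = 3.3697
V₂ = 5.7 × 5.6315/3.3697 = 5.7 × 1.6712 = 9.5259 m/s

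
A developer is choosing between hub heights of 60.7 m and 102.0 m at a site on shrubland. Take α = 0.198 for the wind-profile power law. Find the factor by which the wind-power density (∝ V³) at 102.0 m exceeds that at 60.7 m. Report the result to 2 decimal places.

1.36

Speed ratio: V_B/V_A = (z_B/z_A)^α = (102.0/60.7)^0.198 = (1.6804)^0.198 = 1.10823
Power-density ratio: P_B/P_A = (V_B/V_A)³ = (1.10823)³ = 1.36111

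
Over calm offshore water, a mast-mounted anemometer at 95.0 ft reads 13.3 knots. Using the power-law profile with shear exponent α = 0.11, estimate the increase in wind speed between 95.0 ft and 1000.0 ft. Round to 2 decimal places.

3.93 knots

Power law: V₂ = V₁ · (z₂/z₁)^α = 13.3 × (10.5263)^0.11 = 17.2307 knots
ΔV = 17.2307 − 13.3 = 3.9307 knots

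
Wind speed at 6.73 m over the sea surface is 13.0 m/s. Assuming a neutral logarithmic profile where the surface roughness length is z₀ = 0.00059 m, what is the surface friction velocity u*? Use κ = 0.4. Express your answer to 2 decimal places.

u* ≈ 0.56 m/s

Log law: V(z) = (u*/κ) · ln(z/z₀) ⇒ u* = κ · V / ln(z/z₀)
u* = 0.4 × 13.0 / ln(6.73/0.00059) = 0.4 × 13.0 / 9.3420
   = 5.2000 / 9.3420 = 0.5566 m/s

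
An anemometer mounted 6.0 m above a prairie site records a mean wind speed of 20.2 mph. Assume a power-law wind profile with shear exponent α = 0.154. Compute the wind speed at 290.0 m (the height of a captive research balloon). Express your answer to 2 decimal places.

36.71 mph

Power-law profile: V₂ = V₁ · (z₂/z₁)^α
V₂ = 20.2 × (290.0/6.0)^0.154 = 20.2 × (48.3333)^0.154
    = 20.2 × 1.8171 = 36.7050 mph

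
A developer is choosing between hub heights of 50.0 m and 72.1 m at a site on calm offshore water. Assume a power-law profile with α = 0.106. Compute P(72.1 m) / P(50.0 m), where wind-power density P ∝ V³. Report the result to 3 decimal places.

1.123

Speed ratio: V_B/V_A = (z_B/z_A)^α = (72.1/50.0)^0.106 = (1.4420)^0.106 = 1.03956
Power-density ratio: P_B/P_A = (V_B/V_A)³ = (1.03956)³ = 1.12344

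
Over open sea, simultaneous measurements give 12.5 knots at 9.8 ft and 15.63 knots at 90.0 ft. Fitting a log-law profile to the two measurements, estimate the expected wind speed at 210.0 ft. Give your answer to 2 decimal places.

Log law: V ∝ ln(z/z₀). From the pair, with r = V₁/V₂ = 0.79974,
ln z₀ = (ln z₁ − r·ln z₂)/(1 − r) = (2.2824 − 0.79974×4.4998)/0.20026 = -6.5732 → z₀ = 0.001397 ft
V₃ = V₁ · ln(z₃/z₀)/ln(z₁/z₀) = 12.5 × 11.9203/8.8555 = 16.8260 knots

16.83 knots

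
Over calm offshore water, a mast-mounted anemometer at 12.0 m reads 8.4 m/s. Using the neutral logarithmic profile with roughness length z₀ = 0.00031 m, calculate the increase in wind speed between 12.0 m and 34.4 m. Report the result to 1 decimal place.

0.8 m/s

Log law: V₂ = V₁ · ln(z₂/z₀)/ln(z₁/z₀) = 8.4 × 11.6170/10.5638 = 9.2374 m/s
ΔV = 9.2374 − 8.4 = 0.8374 m/s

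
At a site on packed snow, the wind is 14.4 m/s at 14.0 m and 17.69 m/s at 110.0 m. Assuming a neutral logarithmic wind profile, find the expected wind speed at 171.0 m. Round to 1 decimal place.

18.4 m/s

Log law: V ∝ ln(z/z₀). From the pair, with r = V₁/V₂ = 0.81402,
ln z₀ = (ln z₁ − r·ln z₂)/(1 − r) = (2.6391 − 0.81402×4.7005)/0.18598 = -6.3836 → z₀ = 0.001689 m
V₃ = V₁ · ln(z₃/z₀)/ln(z₁/z₀) = 14.4 × 11.5252/9.0226 = 18.3941 m/s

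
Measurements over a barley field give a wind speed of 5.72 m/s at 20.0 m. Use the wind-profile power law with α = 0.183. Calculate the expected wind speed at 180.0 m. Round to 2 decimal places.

8.55 m/s

Power-law profile: V₂ = V₁ · (z₂/z₁)^α
V₂ = 5.72 × (180.0/20.0)^0.183 = 5.72 × (9.0000)^0.183
    = 5.72 × 1.4949 = 8.5511 m/s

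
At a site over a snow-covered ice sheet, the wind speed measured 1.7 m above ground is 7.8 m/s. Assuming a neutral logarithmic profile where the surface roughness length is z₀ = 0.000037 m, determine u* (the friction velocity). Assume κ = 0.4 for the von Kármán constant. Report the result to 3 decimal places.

u* ≈ 0.291 m/s

Log law: V(z) = (u*/κ) · ln(z/z₀) ⇒ u* = κ · V / ln(z/z₀)
u* = 0.4 × 7.8 / ln(1.7/0.000037) = 0.4 × 7.8 / 10.7352
   = 3.1200 / 10.7352 = 0.2906 m/s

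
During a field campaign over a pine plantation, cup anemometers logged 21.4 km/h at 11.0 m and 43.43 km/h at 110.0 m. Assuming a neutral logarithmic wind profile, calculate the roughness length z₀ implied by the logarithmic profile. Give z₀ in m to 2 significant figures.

Log law: V(z) ∝ ln(z/z₀). With r = V₁/V₂ = 21.4/43.43 = 0.49275,
r · ln(z₂/z₀) = ln(z₁/z₀) ⇒ ln z₀ = (ln z₁ − r·ln z₂)/(1 − r)
ln z₀ = (2.39790 − 0.49275×4.70048) / 0.50725 = 0.1612
z₀ = exp(0.1612) = 1.175 m

z₀ ≈ 1.2 m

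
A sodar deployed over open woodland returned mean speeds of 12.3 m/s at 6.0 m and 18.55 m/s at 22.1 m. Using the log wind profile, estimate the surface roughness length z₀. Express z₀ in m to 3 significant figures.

Log law: V(z) ∝ ln(z/z₀). With r = V₁/V₂ = 12.3/18.55 = 0.66307,
r · ln(z₂/z₀) = ln(z₁/z₀) ⇒ ln z₀ = (ln z₁ − r·ln z₂)/(1 − r)
ln z₀ = (1.79176 − 0.66307×3.09558) / 0.33693 = -0.7742
z₀ = exp(-0.7742) = 0.4611 m

z₀ ≈ 0.461 m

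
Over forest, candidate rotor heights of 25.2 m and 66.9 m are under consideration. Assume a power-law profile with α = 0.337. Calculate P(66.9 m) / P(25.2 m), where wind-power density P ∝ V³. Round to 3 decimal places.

Speed ratio: V_B/V_A = (z_B/z_A)^α = (66.9/25.2)^0.337 = (2.6548)^0.337 = 1.38962
Power-density ratio: P_B/P_A = (V_B/V_A)³ = (1.38962)³ = 2.68343

2.683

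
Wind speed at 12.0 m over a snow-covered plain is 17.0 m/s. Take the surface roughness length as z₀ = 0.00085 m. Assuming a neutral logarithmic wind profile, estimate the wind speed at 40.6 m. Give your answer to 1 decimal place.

Log law: V(z) ∝ ln(z/z₀), so V₂/V₁ = ln(z₂/z₀) / ln(z₁/z₀).
ln(40.6/0.00085) = 10.7740, ln(12.0/0.00085) = 9.5552
V₂ = 17.0 × 10.7740/9.5552 = 17.0 × 1.1276 = 19.1685 m/s

19.2 m/s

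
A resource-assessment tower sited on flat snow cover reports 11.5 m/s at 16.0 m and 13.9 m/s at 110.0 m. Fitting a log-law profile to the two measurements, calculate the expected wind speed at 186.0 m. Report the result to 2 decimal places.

Log law: V ∝ ln(z/z₀). From the pair, with r = V₁/V₂ = 0.82734,
ln z₀ = (ln z₁ − r·ln z₂)/(1 − r) = (2.7726 − 0.82734×4.7005)/0.17266 = -6.4652 → z₀ = 0.001557 m
V₃ = V₁ · ln(z₃/z₀)/ln(z₁/z₀) = 11.5 × 11.6910/9.2378 = 14.5539 m/s

14.55 m/s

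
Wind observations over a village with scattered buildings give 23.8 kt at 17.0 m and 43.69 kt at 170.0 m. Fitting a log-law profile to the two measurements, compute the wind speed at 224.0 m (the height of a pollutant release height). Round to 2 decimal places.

Log law: V ∝ ln(z/z₀). From the pair, with r = V₁/V₂ = 0.54475,
ln z₀ = (ln z₁ − r·ln z₂)/(1 − r) = (2.8332 − 0.54475×5.1358)/0.45525 = 0.0780 → z₀ = 1.081 m
V₃ = V₁ · ln(z₃/z₀)/ln(z₁/z₀) = 23.8 × 5.3337/2.7552 = 46.0728 kt

46.07 kt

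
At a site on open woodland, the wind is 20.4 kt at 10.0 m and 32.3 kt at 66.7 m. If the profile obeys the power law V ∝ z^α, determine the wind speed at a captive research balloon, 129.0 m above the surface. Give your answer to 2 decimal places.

First find α: α = ln(V₂/V₁)/ln(z₂/z₁) = ln(32.3/20.4)/ln(66.7/10.0) = 0.45953/1.89762 = 0.2422
Extrapolate from 66.7 m to 129.0 m: V₃ = 32.3 × (129.0/66.7)^0.2422 = 32.3 × 1.1732 = 37.8943 kt

37.89 kt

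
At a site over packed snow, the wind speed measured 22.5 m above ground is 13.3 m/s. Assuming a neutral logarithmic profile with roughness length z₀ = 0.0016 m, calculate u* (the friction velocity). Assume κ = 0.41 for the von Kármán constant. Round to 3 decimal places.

Log law: V(z) = (u*/κ) · ln(z/z₀) ⇒ u* = κ · V / ln(z/z₀)
u* = 0.41 × 13.3 / ln(22.5/0.0016) = 0.41 × 13.3 / 9.5513
   = 5.4530 / 9.5513 = 0.5709 m/s

u* ≈ 0.571 m/s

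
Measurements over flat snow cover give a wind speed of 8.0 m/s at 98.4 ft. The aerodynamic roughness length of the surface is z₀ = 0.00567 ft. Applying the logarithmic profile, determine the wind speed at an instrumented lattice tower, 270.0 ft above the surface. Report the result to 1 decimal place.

8.8 m/s

Log law: V(z) ∝ ln(z/z₀), so V₂/V₁ = ln(z₂/z₀) / ln(z₁/z₀).
ln(270.0/0.00567) = 10.7710, ln(98.4/0.00567) = 9.7616
V₂ = 8.0 × 10.7710/9.7616 = 8.0 × 1.1034 = 8.8272 m/s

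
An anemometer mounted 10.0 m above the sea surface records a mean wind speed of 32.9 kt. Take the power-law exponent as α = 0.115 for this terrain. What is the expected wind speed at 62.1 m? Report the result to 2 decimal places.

Power-law profile: V₂ = V₁ · (z₂/z₁)^α
V₂ = 32.9 × (62.1/10.0)^0.115 = 32.9 × (6.2100)^0.115
    = 32.9 × 1.2337 = 40.5884 kt

40.59 kt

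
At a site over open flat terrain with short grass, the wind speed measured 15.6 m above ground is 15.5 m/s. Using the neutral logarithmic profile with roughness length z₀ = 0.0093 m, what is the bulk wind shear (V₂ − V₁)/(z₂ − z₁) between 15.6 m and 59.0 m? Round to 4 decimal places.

0.0640 m/s/m

Log law: V₂ = V₁ · ln(z₂/z₀)/ln(z₁/z₀) = 15.5 × 8.7553/7.4250 = 18.2770 m/s
ΔV/Δz = (18.2770 − 15.5)/(59.0 − 15.6) = 2.7770/43.4000 = 0.06399 m/s/m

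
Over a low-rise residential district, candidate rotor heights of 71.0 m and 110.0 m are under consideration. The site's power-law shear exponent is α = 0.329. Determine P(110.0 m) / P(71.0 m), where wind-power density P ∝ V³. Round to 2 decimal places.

1.54

Speed ratio: V_B/V_A = (z_B/z_A)^α = (110.0/71.0)^0.329 = (1.5493)^0.329 = 1.15493
Power-density ratio: P_B/P_A = (V_B/V_A)³ = (1.15493)³ = 1.54050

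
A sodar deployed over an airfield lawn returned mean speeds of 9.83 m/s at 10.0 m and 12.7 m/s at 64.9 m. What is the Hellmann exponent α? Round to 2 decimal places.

Power law: V₂/V₁ = (z₂/z₁)^α ⇒ α = ln(V₂/V₁) / ln(z₂/z₁)
α = ln(12.7/9.83) / ln(64.9/10.0) = ln(1.2920) / ln(6.4900)
  = 0.25616 / 1.87026 = 0.13697

α ≈ 0.14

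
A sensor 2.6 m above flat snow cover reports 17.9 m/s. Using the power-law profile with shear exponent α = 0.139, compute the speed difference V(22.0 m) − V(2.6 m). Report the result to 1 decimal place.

Power law: V₂ = V₁ · (z₂/z₁)^α = 17.9 × (8.4615)^0.139 = 24.0862 m/s
ΔV = 24.0862 − 17.9 = 6.1862 m/s

6.2 m/s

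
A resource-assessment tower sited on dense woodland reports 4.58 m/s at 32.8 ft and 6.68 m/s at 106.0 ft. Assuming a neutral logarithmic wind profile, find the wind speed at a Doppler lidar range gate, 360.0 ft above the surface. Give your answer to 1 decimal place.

8.9 m/s

Log law: V ∝ ln(z/z₀). From the pair, with r = V₁/V₂ = 0.68563,
ln z₀ = (ln z₁ − r·ln z₂)/(1 − r) = (3.4904 − 0.68563×4.6634)/0.31437 = 0.9321 → z₀ = 2.540 ft
V₃ = V₁ · ln(z₃/z₀)/ln(z₁/z₀) = 4.58 × 4.9540/2.5583 = 8.8689 m/s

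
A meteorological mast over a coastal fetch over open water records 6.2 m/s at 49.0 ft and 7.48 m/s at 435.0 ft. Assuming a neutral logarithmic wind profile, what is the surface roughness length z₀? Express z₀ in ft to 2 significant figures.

Log law: V(z) ∝ ln(z/z₀). With r = V₁/V₂ = 6.2/7.48 = 0.82888,
r · ln(z₂/z₀) = ln(z₁/z₀) ⇒ ln z₀ = (ln z₁ − r·ln z₂)/(1 − r)
ln z₀ = (3.89182 − 0.82888×6.07535) / 0.17112 = -6.6846
z₀ = exp(-6.6846) = 0.001250 ft

z₀ ≈ 0.0012 ft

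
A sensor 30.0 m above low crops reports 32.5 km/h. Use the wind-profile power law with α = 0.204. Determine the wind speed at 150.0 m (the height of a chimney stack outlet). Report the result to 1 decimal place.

45.1 km/h

Power-law profile: V₂ = V₁ · (z₂/z₁)^α
V₂ = 32.5 × (150.0/30.0)^0.204 = 32.5 × (5.0000)^0.204
    = 32.5 × 1.3886 = 45.1308 km/h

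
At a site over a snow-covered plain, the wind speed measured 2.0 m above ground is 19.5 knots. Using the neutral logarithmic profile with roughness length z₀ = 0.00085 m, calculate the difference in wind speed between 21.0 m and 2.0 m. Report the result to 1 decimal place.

Log law: V₂ = V₁ · ln(z₂/z₀)/ln(z₁/z₀) = 19.5 × 10.1148/7.7634 = 25.4061 knots
ΔV = 25.4061 − 19.5 = 5.9061 knots

5.9 knots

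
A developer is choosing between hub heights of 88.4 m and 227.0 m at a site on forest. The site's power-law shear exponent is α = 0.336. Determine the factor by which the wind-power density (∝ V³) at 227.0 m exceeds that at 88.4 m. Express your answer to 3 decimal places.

Speed ratio: V_B/V_A = (z_B/z_A)^α = (227.0/88.4)^0.336 = (2.5679)^0.336 = 1.37283
Power-density ratio: P_B/P_A = (V_B/V_A)³ = (1.37283)³ = 2.58732

2.587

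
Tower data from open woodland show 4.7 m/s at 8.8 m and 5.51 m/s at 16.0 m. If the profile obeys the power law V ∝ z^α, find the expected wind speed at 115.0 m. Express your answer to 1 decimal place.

First find α: α = ln(V₂/V₁)/ln(z₂/z₁) = ln(5.51/4.7)/ln(16.0/8.8) = 0.15900/0.59784 = 0.2660
Extrapolate from 16.0 m to 115.0 m: V₃ = 5.51 × (115.0/16.0)^0.2660 = 5.51 × 1.6897 = 9.3104 m/s

9.3 m/s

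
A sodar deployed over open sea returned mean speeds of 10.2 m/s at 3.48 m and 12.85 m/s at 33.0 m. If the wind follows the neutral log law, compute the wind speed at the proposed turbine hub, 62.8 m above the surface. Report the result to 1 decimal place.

Log law: V ∝ ln(z/z₀). From the pair, with r = V₁/V₂ = 0.79377,
ln z₀ = (ln z₁ − r·ln z₂)/(1 − r) = (1.2470 − 0.79377×3.4965)/0.20623 = -7.4113 → z₀ = 0.0006044 m
V₃ = V₁ · ln(z₃/z₀)/ln(z₁/z₀) = 10.2 × 11.5513/8.6584 = 13.6080 m/s

13.6 m/s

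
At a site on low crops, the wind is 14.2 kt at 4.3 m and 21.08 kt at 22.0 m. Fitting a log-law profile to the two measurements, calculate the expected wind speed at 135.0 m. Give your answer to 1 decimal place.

Log law: V ∝ ln(z/z₀). From the pair, with r = V₁/V₂ = 0.67362,
ln z₀ = (ln z₁ − r·ln z₂)/(1 − r) = (1.4586 − 0.67362×3.0910)/0.32638 = -1.9106 → z₀ = 0.1480 m
V₃ = V₁ · ln(z₃/z₀)/ln(z₁/z₀) = 14.2 × 6.8159/3.3693 = 28.7262 kt

28.7 kt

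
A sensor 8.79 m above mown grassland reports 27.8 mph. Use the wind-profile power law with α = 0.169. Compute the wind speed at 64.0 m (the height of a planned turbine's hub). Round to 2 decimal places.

Power-law profile: V₂ = V₁ · (z₂/z₁)^α
V₂ = 27.8 × (64.0/8.79)^0.169 = 27.8 × (7.2810)^0.169
    = 27.8 × 1.3987 = 38.8826 mph

38.88 mph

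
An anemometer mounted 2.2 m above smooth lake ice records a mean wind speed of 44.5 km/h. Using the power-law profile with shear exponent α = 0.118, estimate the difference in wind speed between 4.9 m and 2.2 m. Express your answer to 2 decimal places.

4.41 km/h

Power law: V₂ = V₁ · (z₂/z₁)^α = 44.5 × (2.2273)^0.118 = 48.9100 km/h
ΔV = 48.9100 − 44.5 = 4.4100 km/h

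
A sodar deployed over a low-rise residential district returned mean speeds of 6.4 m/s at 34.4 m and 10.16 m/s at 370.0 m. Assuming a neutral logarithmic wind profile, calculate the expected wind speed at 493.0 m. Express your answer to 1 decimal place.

Log law: V ∝ ln(z/z₀). From the pair, with r = V₁/V₂ = 0.62992,
ln z₀ = (ln z₁ − r·ln z₂)/(1 − r) = (3.5381 − 0.62992×5.9135)/0.37008 = -0.5053 → z₀ = 0.6034 m
V₃ = V₁ · ln(z₃/z₀)/ln(z₁/z₀) = 6.4 × 6.7058/4.0433 = 10.6143 m/s

10.6 m/s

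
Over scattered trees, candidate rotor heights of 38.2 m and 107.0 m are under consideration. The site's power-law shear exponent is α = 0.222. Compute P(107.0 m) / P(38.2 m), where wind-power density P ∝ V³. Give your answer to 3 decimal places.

1.986

Speed ratio: V_B/V_A = (z_B/z_A)^α = (107.0/38.2)^0.222 = (2.8010)^0.222 = 1.25691
Power-density ratio: P_B/P_A = (V_B/V_A)³ = (1.25691)³ = 1.98571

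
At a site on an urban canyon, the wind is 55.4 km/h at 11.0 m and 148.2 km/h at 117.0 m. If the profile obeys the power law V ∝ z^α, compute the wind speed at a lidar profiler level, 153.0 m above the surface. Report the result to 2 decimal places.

First find α: α = ln(V₂/V₁)/ln(z₂/z₁) = ln(148.2/55.4)/ln(117.0/11.0) = 0.98398/2.36428 = 0.4162
Extrapolate from 117.0 m to 153.0 m: V₃ = 148.2 × (153.0/117.0)^0.4162 = 148.2 × 1.1181 = 165.7053 km/h

165.71 km/h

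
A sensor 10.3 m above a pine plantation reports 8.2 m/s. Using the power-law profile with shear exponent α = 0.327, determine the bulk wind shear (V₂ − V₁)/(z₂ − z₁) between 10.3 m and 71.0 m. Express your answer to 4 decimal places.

Power law: V₂ = V₁ · (z₂/z₁)^α = 8.2 × (6.8932)^0.327 = 15.4162 m/s
ΔV/Δz = (15.4162 − 8.2)/(71.0 − 10.3) = 7.2162/60.7000 = 0.11888 m/s/m

0.1189 m/s/m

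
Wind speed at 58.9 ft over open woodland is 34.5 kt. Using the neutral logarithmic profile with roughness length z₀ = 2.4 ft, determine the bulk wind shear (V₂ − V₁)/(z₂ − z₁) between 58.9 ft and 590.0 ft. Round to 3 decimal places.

Log law: V₂ = V₁ · ln(z₂/z₀)/ln(z₁/z₀) = 34.5 × 5.5047/3.2004 = 59.3401 kt
ΔV/Δz = (59.3401 − 34.5)/(590.0 − 58.9) = 24.8401/531.1000 = 0.04677 kt/ft

0.047 kt/ft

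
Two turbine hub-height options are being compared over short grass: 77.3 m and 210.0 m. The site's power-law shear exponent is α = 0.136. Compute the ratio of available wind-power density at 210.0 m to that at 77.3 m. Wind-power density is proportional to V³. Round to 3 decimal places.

Speed ratio: V_B/V_A = (z_B/z_A)^α = (210.0/77.3)^0.136 = (2.7167)^0.136 = 1.14559
Power-density ratio: P_B/P_A = (V_B/V_A)³ = (1.14559)³ = 1.50345

1.503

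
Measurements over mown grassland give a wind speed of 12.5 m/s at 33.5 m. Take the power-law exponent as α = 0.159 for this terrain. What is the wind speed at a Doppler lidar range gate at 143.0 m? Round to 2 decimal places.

15.74 m/s

Power-law profile: V₂ = V₁ · (z₂/z₁)^α
V₂ = 12.5 × (143.0/33.5)^0.159 = 12.5 × (4.2687)^0.159
    = 12.5 × 1.2596 = 15.7444 m/s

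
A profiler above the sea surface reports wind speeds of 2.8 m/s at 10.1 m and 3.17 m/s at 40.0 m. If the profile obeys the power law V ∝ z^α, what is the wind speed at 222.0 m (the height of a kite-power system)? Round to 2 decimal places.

3.70 m/s

First find α: α = ln(V₂/V₁)/ln(z₂/z₁) = ln(3.17/2.8)/ln(40.0/10.1) = 0.12411/1.37634 = 0.0902
Extrapolate from 40.0 m to 222.0 m: V₃ = 3.17 × (222.0/40.0)^0.0902 = 3.17 × 1.1671 = 3.6998 m/s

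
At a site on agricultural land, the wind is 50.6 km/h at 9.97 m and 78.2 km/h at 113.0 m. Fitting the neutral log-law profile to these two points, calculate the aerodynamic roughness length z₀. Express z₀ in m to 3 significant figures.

Log law: V(z) ∝ ln(z/z₀). With r = V₁/V₂ = 50.6/78.2 = 0.64706,
r · ln(z₂/z₀) = ln(z₁/z₀) ⇒ ln z₀ = (ln z₁ − r·ln z₂)/(1 − r)
ln z₀ = (2.29958 − 0.64706×4.72739) / 0.35294 = -2.1514
z₀ = exp(-2.1514) = 0.1163 m

z₀ ≈ 0.116 m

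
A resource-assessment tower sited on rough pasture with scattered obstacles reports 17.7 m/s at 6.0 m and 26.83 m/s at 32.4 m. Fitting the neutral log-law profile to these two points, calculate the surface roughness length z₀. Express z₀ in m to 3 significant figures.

Log law: V(z) ∝ ln(z/z₀). With r = V₁/V₂ = 17.7/26.83 = 0.65971,
r · ln(z₂/z₀) = ln(z₁/z₀) ⇒ ln z₀ = (ln z₁ − r·ln z₂)/(1 − r)
ln z₀ = (1.79176 − 0.65971×3.47816) / 0.34029 = -1.4776
z₀ = exp(-1.4776) = 0.2282 m

z₀ ≈ 0.228 m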